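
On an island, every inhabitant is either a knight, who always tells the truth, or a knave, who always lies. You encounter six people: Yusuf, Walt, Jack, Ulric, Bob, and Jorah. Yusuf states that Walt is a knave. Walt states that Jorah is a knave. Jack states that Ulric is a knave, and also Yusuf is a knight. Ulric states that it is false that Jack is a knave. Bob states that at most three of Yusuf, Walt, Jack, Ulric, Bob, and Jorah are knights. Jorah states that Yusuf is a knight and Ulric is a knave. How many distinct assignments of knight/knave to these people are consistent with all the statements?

1

Consistent assignments:
  Yusuf=knave, Walt=knight, Jack=knave, Ulric=knave, Bob=knight, Jorah=knave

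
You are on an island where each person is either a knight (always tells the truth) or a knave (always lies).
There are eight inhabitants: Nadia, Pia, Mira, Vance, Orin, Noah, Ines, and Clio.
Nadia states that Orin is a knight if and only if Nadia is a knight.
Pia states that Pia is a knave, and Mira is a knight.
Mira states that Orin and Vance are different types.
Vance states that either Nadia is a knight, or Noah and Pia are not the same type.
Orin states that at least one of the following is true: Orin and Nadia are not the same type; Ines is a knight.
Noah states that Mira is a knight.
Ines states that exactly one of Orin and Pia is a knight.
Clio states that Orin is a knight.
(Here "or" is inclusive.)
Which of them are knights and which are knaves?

Nadia is a knight, Pia is a knave, Mira is a knave, Vance is a knight, Orin is a knight, Noah is a knave, Ines is a knight, and Clio is a knight.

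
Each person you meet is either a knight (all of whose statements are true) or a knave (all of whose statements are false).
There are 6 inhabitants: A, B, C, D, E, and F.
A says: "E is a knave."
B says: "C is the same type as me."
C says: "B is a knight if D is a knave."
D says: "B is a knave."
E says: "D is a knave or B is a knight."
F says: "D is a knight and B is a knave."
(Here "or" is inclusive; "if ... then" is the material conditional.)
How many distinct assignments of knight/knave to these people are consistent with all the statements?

2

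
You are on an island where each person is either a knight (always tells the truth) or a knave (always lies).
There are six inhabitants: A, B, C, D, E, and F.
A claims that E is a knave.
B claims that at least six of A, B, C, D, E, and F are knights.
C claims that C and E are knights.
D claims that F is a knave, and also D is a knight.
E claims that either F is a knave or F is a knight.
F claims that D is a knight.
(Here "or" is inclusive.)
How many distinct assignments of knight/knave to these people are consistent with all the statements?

Consistent assignments:
  A=knave, B=knave, C=knight, D=knave, E=knight, F=knave
  A=knave, B=knave, C=knave, D=knave, E=knight, F=knave

2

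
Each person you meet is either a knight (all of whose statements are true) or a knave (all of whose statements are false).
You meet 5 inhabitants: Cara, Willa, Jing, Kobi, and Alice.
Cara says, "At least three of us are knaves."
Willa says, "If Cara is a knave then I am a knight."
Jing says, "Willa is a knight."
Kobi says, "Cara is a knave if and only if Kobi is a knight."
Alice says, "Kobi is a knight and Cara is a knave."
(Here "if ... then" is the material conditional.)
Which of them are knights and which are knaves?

Cara is a knave, Willa is a knight, Jing is a knight, Kobi is a knight, and Alice is a knight.

Cara is a knave, so "at least three of us are knaves" must be False — and it is.
Willa is a knight; "if Cara is a knave then I am a knight" is True, as required.
Jing is a knight, so "Willa is a knight" must be True — and it is.
Kobi is a knight, so "Cara is a knave if and only if Kobi is a knight" must be True — and it is.
Alice is a knight; "Kobi is a knight and Cara is a knave" is True, as required.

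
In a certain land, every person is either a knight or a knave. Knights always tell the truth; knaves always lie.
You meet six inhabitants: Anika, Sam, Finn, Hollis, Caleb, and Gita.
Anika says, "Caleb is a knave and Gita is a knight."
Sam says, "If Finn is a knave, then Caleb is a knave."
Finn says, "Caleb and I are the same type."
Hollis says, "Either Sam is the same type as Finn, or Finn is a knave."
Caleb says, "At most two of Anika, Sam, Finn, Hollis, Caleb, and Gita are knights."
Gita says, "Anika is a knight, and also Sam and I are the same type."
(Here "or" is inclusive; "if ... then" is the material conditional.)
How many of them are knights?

2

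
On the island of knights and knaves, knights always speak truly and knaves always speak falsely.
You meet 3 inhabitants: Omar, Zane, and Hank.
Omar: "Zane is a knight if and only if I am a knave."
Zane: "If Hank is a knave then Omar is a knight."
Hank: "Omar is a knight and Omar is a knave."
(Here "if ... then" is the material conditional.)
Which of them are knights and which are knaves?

Omar is a knave, so "Zane is a knight if and only if I am a knave" must be False — and it is.
Zane (knave): "if Hank is a knave then Omar is a knight" — False. ✓
Hank (knave): "Omar is a knight and Omar is a knave" — False. ✓

Omar is a knave, Zane is a knave, and Hank is a knave.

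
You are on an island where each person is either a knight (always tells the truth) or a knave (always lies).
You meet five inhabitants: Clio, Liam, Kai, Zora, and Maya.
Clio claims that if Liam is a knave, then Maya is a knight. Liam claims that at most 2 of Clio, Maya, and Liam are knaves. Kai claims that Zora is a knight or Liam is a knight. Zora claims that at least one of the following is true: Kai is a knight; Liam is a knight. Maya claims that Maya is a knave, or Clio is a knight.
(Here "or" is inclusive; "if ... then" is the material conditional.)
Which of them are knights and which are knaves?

Clio is a knight, Liam is a knight, Kai is a knight, Zora is a knight, and Maya is a knight.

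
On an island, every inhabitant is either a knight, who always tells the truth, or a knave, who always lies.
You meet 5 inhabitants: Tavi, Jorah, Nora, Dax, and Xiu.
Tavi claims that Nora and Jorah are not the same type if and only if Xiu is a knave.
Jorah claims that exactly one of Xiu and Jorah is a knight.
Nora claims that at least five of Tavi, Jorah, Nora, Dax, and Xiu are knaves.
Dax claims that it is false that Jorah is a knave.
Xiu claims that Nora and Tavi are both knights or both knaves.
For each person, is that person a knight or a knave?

Tavi is a knight, and the claim "Nora and Jorah are not the same type if and only if Xiu is a knave" is indeed True.
Jorah is a knight, so "exactly one of Xiu and Jorah is a knight" must be True — and it is.
Nora (knave): "at least five of Tavi, Jorah, Nora, Dax, and Xiu are knaves" — false. ✓
Dax is a knight; "it is false that Jorah is a knave" is True, as required.
Xiu is a knave, and the claim "Nora and Tavi are both knights or both knaves" is indeed false.

Tavi is a knight, Jorah is a knight, Nora is a knave, Dax is a knight, and Xiu is a knave.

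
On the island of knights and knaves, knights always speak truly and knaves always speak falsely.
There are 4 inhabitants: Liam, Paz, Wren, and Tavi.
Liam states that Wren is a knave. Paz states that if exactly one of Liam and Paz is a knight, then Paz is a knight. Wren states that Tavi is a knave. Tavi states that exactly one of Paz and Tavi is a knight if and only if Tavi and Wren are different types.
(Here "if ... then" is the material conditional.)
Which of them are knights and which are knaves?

Liam is a knight, Paz is a knave, Wren is a knave, and Tavi is a knight.

Suppose Liam is a knave. Then Liam's statement "Wren is a knave" would have to be false. Checking the 8 ways to assign the others, none is consistent with every speaker.
(For instance, with Paz=knave, Wren=knave, Tavi=knight, Liam's claim "Wren is a knave" comes out true where it would need to be false.)
So Liam must be a knight, making "Wren is a knave" true. Taking Liam=knight, Paz=knave, Wren=knave, Tavi=knight, each remaining statement checks out:
  Paz (knave): "if exactly one of Liam and Paz is a knight, then Paz is a knight" — false. ✓
  Wren (knave): "Tavi is a knave" — false. ✓
  Tavi (knight): "exactly one of Paz and Tavi is a knight if and only if Tavi and Wren are different types" — true. ✓
This is the unique consistent assignment.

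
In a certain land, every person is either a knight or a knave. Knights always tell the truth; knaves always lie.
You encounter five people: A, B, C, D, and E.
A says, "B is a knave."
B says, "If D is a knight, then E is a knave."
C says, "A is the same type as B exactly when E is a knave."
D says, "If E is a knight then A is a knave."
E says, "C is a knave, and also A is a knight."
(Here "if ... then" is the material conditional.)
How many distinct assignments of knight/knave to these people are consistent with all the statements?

1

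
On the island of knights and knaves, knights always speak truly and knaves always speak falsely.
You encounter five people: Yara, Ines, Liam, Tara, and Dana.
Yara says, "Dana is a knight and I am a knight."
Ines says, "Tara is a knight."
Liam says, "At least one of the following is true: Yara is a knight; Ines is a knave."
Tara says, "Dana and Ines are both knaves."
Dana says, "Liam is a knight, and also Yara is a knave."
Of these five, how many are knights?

2

The unique consistent assignment is Yara=knave, Ines=knave, Liam=knight, Tara=knave, Dana=knight.
That has 2 knights.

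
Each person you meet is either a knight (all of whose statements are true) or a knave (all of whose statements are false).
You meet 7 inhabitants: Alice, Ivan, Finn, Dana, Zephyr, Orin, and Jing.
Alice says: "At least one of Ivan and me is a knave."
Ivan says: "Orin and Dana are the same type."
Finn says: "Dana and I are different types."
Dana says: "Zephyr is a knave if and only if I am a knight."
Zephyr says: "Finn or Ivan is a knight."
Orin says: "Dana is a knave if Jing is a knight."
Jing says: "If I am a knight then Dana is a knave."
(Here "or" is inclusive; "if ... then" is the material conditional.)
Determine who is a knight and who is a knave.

As a knight, Alice's statement "at least one of Ivan and me is a knave" should be True; it is.
Ivan (knave): "Orin and Dana are the same type" — False. ✓
Finn is a knave, and the claim "Dana and I are different types" is indeed False.
Since Dana is a knave, "Zephyr is a knave if and only if I am a knight" needs to be False, which holds.
Since Zephyr is a knave, "Finn or Ivan is a knight" needs to be False, which holds.
Orin (knight): "Dana is a knave if Jing is a knight" — True. ✓
As a knight, Jing's statement "if I am a knight then Dana is a knave" should be True; it is.

Alice is a knight, Ivan is a knave, Finn is a knave, Dana is a knave, Zephyr is a knave, Orin is a knight, and Jing is a knight.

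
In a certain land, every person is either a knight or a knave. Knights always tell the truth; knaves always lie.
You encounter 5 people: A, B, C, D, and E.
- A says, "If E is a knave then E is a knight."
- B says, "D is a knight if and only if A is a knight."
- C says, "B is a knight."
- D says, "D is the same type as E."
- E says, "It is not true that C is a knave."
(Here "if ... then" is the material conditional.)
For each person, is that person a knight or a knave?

Knights: A, B, C, D, and E. Knaves: none.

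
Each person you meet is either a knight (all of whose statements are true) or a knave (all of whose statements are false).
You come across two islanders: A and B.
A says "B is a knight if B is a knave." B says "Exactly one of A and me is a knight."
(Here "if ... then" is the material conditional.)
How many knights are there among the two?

0

The unique consistent assignment is A=knave, B=knave.
That has 0 knights.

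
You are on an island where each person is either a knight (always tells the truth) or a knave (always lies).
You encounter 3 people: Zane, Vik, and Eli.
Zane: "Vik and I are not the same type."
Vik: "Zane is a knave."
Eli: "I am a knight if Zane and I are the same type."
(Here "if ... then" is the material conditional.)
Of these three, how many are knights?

2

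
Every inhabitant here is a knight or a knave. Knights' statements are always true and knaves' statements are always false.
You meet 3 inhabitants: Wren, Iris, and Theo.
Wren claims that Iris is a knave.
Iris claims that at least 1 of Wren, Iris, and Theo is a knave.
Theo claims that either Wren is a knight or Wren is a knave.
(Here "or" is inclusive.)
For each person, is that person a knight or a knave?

Since Wren is a knave, "Iris is a knave" needs to be false, which holds.
Iris (knight): "at least 1 of Wren, Iris, and Theo is a knave" — True. ✓
Theo (knight): "either Wren is a knight or Wren is a knave" — True. ✓

Knights: Iris and Theo. Knaves: Wren.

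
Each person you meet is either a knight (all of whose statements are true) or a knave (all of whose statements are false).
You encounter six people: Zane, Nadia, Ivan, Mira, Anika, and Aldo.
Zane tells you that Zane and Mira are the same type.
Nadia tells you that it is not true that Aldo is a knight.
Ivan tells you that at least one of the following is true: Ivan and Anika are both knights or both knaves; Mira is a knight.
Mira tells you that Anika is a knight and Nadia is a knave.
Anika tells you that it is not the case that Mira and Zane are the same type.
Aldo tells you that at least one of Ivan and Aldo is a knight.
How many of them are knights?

The unique consistent assignment is Zane=knave, Nadia=knave, Ivan=knight, Mira=knight, Anika=knight, Aldo=knight.
That has 4 knights.

4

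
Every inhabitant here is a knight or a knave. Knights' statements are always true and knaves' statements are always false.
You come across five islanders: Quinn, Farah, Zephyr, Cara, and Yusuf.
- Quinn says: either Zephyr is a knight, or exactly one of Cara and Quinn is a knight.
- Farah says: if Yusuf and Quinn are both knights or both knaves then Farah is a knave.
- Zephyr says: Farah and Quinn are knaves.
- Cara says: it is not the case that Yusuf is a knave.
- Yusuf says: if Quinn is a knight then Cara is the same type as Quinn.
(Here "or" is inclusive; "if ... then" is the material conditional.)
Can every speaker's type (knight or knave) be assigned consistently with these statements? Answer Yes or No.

Yes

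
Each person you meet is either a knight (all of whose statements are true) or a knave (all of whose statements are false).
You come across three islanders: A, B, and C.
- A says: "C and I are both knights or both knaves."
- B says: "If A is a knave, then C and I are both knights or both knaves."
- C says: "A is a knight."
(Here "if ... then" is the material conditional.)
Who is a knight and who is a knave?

A is a knight, B is a knight, and C is a knight.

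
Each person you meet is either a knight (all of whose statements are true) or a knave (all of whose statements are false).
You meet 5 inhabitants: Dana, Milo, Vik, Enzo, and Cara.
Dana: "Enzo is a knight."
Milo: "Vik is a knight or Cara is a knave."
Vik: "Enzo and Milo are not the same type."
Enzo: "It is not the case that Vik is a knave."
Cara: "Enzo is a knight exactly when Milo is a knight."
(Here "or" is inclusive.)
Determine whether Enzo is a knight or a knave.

Consistent assignments: {Dana=knave, Milo=knave, Vik=knave, Enzo=knave, Cara=knight}
In every consistent assignment, Enzo is a knave.

Enzo is a knave.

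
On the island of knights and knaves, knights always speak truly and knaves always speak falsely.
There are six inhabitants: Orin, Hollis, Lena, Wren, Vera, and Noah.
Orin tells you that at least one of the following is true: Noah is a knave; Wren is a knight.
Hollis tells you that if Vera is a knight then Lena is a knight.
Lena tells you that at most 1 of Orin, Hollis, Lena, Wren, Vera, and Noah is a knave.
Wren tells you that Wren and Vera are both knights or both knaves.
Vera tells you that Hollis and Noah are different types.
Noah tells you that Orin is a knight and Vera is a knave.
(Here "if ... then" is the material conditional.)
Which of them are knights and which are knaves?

Orin is a knight, and the claim "at least one of the following is true: Noah is a knave; Wren is a knight" is indeed True.
Hollis is a knight; "if Vera is a knight then Lena is a knight" is True, as required.
As a knight, Lena's statement "at most 1 of Orin, Hollis, Lena, Wren, Vera, and Noah is a knave" should be True; it is.
Wren is a knight, and the claim "Wren and Vera are both knights or both knaves" is indeed True.
Vera is a knight, and the claim "Hollis and Noah are different types" is indeed True.
As a knave, Noah's statement "Orin is a knight and Vera is a knave" should be False; it is.

Knights: Orin, Hollis, Lena, Wren, and Vera. Knaves: Noah.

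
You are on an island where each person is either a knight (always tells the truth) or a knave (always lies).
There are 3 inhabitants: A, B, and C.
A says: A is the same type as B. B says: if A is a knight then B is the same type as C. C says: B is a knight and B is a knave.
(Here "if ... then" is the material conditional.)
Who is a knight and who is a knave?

Knights: B. Knaves: A and C.

Suppose A is a knight. Then A's statement "A is the same type as B" would have to be true. Checking the 4 ways to assign the others, none is consistent with every speaker.
(For instance, with B=knight, C=knave, B's claim "if A is a knight then B is the same type as C" comes out false where it would need to be true.)
So A must be a knave, making "A is the same type as B" false. Taking A=knave, B=knight, C=knave, each remaining statement checks out:
  B (knight): "if A is a knight then B is the same type as C" — true. ✓
  C (knave): "B is a knight and B is a knave" — false. ✓
This is the unique consistent assignment.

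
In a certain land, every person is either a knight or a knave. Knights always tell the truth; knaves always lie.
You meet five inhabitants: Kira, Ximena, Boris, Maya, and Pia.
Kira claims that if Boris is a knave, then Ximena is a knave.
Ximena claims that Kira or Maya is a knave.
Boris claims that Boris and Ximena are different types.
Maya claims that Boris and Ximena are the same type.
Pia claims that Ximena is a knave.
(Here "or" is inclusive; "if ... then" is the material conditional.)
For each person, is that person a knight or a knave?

Kira is a knight, Ximena is a knave, Boris is a knave, Maya is a knight, and Pia is a knight.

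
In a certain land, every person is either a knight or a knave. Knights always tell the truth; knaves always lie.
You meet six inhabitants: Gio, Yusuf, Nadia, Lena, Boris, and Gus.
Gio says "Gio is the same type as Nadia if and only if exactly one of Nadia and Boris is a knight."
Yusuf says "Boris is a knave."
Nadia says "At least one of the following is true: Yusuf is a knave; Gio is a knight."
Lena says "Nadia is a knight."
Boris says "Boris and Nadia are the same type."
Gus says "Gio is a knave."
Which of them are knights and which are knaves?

Since Gio is a knight, "Gio is the same type as Nadia if and only if exactly one of Nadia and Boris is a knight" needs to be True, which holds.
As a knight, Yusuf's statement "Boris is a knave" should be True; it is.
Nadia (knight): "at least one of the following is true: Yusuf is a knave; Gio is a knight" — True. ✓
Since Lena is a knight, "Nadia is a knight" needs to be True, which holds.
As a knave, Boris's statement "Boris and Nadia are the same type" should be False; it is.
Since Gus is a knave, "Gio is a knave" needs to be False, which holds.

Knights: Gio, Yusuf, Nadia, and Lena. Knaves: Boris and Gus.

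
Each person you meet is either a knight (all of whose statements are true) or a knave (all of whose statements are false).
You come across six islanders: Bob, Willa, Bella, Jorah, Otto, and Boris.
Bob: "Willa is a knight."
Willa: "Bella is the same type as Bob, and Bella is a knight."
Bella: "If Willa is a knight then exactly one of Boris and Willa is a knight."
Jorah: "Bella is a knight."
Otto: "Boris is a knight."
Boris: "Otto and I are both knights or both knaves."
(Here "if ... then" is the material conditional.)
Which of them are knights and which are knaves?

Bob is a knave, Willa is a knave, Bella is a knight, Jorah is a knight, Otto is a knight, and Boris is a knight.

Bob is a knave, so "Willa is a knight" must be false — and it is.
Since Willa is a knave, "Bella is the same type as Bob, and Bella is a knight" needs to be false, which holds.
Bella (knight): "if Willa is a knight then exactly one of Boris and Willa is a knight" — True. ✓
As a knight, Jorah's statement "Bella is a knight" should be True; it is.
Otto is a knight, so "Boris is a knight" must be True — and it is.
Boris is a knight, so "Otto and I are both knights or both knaves" must be True — and it is.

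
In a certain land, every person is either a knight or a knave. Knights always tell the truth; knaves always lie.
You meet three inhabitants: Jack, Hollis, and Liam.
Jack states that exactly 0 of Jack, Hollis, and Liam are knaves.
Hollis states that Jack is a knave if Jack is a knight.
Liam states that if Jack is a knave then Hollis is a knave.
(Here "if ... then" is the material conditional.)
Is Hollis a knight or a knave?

Consistent assignments: {Jack=knave, Hollis=knight, Liam=knave}
In every consistent assignment, Hollis is a knight.

Hollis is a knight.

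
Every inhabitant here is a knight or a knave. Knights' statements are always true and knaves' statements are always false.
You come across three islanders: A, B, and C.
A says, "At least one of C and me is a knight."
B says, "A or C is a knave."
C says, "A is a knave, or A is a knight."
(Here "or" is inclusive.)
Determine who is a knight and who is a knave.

Since A is a knight, "at least one of C and me is a knight" needs to be True, which holds.
B is a knave; "A or C is a knave" is False, as required.
C is a knight; "A is a knave, or A is a knight" is True, as required.

A is a knight, B is a knave, and C is a knight.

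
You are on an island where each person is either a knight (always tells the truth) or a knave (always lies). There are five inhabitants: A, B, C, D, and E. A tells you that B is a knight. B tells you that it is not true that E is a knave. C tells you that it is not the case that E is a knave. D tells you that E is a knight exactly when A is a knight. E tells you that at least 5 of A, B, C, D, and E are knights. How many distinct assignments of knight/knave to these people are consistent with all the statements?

2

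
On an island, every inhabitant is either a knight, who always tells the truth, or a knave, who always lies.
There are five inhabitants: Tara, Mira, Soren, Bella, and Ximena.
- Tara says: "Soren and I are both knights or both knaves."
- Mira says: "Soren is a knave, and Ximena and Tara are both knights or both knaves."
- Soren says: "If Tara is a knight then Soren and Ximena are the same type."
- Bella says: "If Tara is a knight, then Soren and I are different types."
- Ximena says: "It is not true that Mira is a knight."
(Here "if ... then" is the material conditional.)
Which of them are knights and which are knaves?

Suppose Tara is a knight. Then Tara's statement "Soren and I are both knights or both knaves" would have to be true. Checking the 16 ways to assign the others, none is consistent with every speaker.
(For instance, with Mira=knave, Soren=knight, Bella=knight, Ximena=knight, Bella's claim "if Tara is a knight, then Soren and I are different types" comes out false where it would need to be true.)
So Tara must be a knave, making "Soren and I are both knights or both knaves" false. Taking Tara=knave, Mira=knave, Soren=knight, Bella=knight, Ximena=knight, each remaining statement checks out:
  Mira (knave): "Soren is a knave, and Ximena and Tara are both knights or both knaves" — false. ✓
  Soren (knight): "if Tara is a knight then Soren and Ximena are the same type" — true. ✓
  Bella (knight): "if Tara is a knight, then Soren and I are different types" — true. ✓
  Ximena (knight): "it is not true that Mira is a knight" — true. ✓
This is the unique consistent assignment.

Knights: Soren, Bella, and Ximena. Knaves: Tara and Mira.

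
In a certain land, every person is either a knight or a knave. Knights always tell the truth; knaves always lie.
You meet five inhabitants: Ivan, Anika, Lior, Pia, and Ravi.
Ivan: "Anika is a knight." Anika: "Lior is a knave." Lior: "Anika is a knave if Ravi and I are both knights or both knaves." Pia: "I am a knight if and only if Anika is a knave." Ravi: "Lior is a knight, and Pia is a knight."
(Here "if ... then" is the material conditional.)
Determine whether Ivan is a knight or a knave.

Ivan is a knave.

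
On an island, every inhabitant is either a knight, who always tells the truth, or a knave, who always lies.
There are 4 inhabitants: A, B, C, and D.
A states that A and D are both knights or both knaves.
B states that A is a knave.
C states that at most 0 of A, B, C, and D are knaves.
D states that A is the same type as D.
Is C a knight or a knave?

Consistent assignments: {A=knight, B=knave, C=knave, D=knight}
In every consistent assignment, C is a knave.

C is a knave.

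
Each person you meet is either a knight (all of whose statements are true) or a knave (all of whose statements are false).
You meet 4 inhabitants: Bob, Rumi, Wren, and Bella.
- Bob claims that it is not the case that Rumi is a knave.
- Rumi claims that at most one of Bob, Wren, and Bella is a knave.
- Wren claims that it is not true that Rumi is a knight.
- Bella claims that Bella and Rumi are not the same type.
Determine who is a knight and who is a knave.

Knights: Wren. Knaves: Bob, Rumi, and Bella.

Bob is a knave, and the claim "it is not the case that Rumi is a knave" is indeed False.
As a knave, Rumi's statement "at most one of Bob, Wren, and Bella is a knave" should be False; it is.
As a knight, Wren's statement "it is not true that Rumi is a knight" should be True; it is.
Since Bella is a knave, "Bella and Rumi are not the same type" needs to be False, which holds.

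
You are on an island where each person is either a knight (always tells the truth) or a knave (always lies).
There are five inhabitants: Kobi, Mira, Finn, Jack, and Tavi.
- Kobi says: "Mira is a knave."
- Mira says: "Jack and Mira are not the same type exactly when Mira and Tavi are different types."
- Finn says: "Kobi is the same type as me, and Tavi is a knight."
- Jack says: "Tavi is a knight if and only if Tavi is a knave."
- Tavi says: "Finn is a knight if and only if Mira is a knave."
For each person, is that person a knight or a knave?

Suppose Kobi is a knave. Then Kobi's statement "Mira is a knave" would have to be false. Checking the 16 ways to assign the others, none is consistent with every speaker.
(For instance, with Mira=knave, Finn=knight, Jack=knave, Tavi=knight, Kobi's claim "Mira is a knave" comes out true where it would need to be false.)
So Kobi must be a knight, making "Mira is a knave" true. Taking Kobi=knight, Mira=knave, Finn=knight, Jack=knave, Tavi=knight, each remaining statement checks out:
  Mira (knave): "Jack and Mira are not the same type exactly when Mira and Tavi are different types" — false. ✓
  Finn (knight): "Kobi is the same type as me, and Tavi is a knight" — true. ✓
  Jack (knave): "Tavi is a knight if and only if Tavi is a knave" — false. ✓
  Tavi (knight): "Finn is a knight if and only if Mira is a knave" — true. ✓
This is the unique consistent assignment.

Kobi is a knight, Mira is a knave, Finn is a knight, Jack is a knave, and Tavi is a knight.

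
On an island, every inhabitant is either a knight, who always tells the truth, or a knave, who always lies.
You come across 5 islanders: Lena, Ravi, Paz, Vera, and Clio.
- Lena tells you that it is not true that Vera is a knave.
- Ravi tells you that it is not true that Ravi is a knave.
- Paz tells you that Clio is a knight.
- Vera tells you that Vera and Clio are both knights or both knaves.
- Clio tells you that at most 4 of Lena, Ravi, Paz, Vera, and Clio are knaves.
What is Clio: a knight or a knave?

Clio is a knight.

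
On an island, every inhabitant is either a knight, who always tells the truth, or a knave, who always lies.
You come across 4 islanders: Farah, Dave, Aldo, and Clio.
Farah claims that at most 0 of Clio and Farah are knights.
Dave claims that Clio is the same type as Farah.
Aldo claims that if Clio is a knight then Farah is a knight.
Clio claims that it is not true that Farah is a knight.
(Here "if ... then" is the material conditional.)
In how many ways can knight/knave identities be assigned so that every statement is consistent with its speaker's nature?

1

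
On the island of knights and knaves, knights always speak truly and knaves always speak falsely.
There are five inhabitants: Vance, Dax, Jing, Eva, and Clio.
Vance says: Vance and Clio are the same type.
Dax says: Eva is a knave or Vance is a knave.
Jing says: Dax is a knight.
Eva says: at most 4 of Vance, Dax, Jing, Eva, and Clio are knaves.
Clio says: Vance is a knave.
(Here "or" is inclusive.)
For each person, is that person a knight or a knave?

Vance is a knave; "Vance and Clio are the same type" is False, as required.
Dax is a knight, so "Eva is a knave or Vance is a knave" must be True — and it is.
Jing is a knight, so "Dax is a knight" must be True — and it is.
Since Eva is a knight, "at most 4 of Vance, Dax, Jing, Eva, and Clio are knaves" needs to be True, which holds.
Clio is a knight; "Vance is a knave" is True, as required.

Vance is a knave, Dax is a knight, Jing is a knight, Eva is a knight, and Clio is a knight.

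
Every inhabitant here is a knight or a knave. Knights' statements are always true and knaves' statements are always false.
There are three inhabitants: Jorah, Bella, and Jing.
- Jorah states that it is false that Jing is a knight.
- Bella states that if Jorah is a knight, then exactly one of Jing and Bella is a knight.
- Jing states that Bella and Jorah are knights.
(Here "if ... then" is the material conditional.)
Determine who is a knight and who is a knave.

Knights: Jorah. Knaves: Bella and Jing.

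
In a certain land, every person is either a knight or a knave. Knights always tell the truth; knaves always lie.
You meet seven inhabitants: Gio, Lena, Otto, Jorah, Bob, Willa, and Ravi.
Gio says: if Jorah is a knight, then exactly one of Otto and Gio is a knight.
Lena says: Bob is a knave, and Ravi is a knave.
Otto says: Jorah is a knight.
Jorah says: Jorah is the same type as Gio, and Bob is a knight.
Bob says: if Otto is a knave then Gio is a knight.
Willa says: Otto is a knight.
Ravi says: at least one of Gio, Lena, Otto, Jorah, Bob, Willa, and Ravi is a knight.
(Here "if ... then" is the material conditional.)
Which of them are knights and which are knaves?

Knights: Gio, Bob, and Ravi. Knaves: Lena, Otto, Jorah, and Willa.

Gio is a knight; "if Jorah is a knight, then exactly one of Otto and Gio is a knight" is true, as required.
As a knave, Lena's statement "Bob is a knave, and Ravi is a knave" should be False; it is.
Since Otto is a knave, "Jorah is a knight" needs to be False, which holds.
Since Jorah is a knave, "Jorah is the same type as Gio, and Bob is a knight" needs to be False, which holds.
Bob is a knight, and the claim "if Otto is a knave then Gio is a knight" is indeed true.
Willa is a knave, and the claim "Otto is a knight" is indeed False.
As a knight, Ravi's statement "at least one of Gio, Lena, Otto, Jorah, Bob, Willa, and Ravi is a knight" should be true; it is.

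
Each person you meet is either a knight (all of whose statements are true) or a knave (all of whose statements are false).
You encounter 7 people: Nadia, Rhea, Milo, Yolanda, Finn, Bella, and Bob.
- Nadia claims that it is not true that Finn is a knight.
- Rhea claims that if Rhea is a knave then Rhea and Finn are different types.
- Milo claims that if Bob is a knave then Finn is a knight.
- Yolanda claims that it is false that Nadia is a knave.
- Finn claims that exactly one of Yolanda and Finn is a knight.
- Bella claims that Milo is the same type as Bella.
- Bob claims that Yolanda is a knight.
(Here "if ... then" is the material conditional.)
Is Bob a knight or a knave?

Bob is a knave.

Consistent assignments: {Nadia=knave, Rhea=knight, Milo=knight, Yolanda=knave, Finn=knight, Bella=knight, Bob=knave}; {Nadia=knave, Rhea=knight, Milo=knight, Yolanda=knave, Finn=knight, Bella=knave, Bob=knave}
In every consistent assignment, Bob is a knave.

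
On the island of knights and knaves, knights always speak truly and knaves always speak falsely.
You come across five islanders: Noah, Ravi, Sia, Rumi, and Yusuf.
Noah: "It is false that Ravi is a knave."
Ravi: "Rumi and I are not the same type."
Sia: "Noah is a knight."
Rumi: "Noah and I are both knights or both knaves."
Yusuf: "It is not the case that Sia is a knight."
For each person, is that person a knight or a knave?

Knights: Noah, Ravi, and Sia. Knaves: Rumi and Yusuf.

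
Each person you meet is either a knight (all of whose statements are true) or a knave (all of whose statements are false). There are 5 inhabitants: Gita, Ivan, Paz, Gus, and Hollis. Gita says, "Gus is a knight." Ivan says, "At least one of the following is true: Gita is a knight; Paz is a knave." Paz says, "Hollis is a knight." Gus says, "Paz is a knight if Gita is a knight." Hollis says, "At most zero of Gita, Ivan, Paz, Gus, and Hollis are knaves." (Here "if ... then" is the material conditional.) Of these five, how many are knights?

5

The unique consistent assignment is Gita=knight, Ivan=knight, Paz=knight, Gus=knight, Hollis=knight.
That has 5 knights.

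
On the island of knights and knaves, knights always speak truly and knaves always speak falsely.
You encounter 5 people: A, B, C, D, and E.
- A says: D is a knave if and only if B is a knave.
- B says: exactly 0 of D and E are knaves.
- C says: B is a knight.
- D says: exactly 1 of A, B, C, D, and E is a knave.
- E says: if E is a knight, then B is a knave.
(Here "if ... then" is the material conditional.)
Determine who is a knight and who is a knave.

A is a knight, B is a knave, C is a knave, D is a knave, and E is a knight.

As a knight, A's statement "D is a knave if and only if B is a knave" should be True; it is.
B is a knave, so "exactly 0 of D and E are knaves" must be False — and it is.
C is a knave, and the claim "B is a knight" is indeed False.
D is a knave; "exactly 1 of A, B, C, D, and E is a knave" is False, as required.
As a knight, E's statement "if E is a knight, then B is a knave" should be True; it is.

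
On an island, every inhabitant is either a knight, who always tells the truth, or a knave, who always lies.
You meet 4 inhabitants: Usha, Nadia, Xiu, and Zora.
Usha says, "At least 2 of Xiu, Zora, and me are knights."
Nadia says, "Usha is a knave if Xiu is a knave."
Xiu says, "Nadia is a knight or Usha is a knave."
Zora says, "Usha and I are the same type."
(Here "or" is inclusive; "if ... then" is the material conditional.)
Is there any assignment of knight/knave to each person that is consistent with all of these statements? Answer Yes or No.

One consistent assignment: Usha=knight, Nadia=knight, Xiu=knight, Zora=knight.

Yes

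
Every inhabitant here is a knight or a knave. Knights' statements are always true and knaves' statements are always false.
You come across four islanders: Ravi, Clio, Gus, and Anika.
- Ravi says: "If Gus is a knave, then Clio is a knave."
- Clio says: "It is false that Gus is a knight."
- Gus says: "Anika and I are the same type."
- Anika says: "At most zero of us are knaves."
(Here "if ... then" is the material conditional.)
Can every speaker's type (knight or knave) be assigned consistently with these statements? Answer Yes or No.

No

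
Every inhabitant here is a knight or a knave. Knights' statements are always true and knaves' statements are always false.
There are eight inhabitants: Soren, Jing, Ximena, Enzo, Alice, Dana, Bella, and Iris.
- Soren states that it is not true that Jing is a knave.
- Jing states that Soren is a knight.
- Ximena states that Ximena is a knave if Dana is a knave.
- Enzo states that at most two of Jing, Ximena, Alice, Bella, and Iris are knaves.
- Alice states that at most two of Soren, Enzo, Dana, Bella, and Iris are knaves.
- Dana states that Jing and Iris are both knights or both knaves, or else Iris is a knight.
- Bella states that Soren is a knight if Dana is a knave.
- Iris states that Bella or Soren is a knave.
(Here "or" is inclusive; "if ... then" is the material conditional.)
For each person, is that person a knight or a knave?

Soren is a knave, so "it is not true that Jing is a knave" must be False — and it is.
Jing is a knave, so "Soren is a knight" must be False — and it is.
Since Ximena is a knight, "Ximena is a knave if Dana is a knave" needs to be true, which holds.
Enzo is a knight, and the claim "at most two of Jing, Ximena, Alice, Bella, and Iris are knaves" is indeed true.
Alice is a knight, so "at most two of Soren, Enzo, Dana, Bella, and Iris are knaves" must be true — and it is.
Dana is a knight; "Jing and Iris are both knights or both knaves, or else Iris is a knight" is true, as required.
Bella is a knight; "Soren is a knight if Dana is a knave" is true, as required.
Since Iris is a knight, "Bella or Soren is a knave" needs to be true, which holds.

Soren is a knave, Jing is a knave, Ximena is a knight, Enzo is a knight, Alice is a knight, Dana is a knight, Bella is a knight, and Iris is a knight.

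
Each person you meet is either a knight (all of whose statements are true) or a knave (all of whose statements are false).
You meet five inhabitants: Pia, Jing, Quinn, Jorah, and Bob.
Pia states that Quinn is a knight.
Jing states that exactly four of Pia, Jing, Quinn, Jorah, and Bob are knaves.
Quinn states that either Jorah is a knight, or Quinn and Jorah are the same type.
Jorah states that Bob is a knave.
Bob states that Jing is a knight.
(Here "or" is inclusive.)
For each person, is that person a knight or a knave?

Pia is a knight, Jing is a knave, Quinn is a knight, Jorah is a knight, and Bob is a knave.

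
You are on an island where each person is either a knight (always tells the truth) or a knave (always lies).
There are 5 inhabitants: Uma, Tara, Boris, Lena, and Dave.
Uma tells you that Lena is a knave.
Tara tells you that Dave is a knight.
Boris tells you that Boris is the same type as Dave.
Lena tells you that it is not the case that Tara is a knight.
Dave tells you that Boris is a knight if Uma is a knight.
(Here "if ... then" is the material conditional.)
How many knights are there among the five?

The unique consistent assignment is Uma=knight, Tara=knight, Boris=knight, Lena=knave, Dave=knight.
That has 4 knights.

4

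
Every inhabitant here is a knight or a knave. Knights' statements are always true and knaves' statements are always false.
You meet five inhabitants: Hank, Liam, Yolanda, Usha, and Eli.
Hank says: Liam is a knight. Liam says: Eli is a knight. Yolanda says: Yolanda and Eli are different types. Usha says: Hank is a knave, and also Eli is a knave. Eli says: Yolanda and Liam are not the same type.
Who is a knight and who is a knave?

Hank is a knave, Liam is a knave, Yolanda is a knave, Usha is a knight, and Eli is a knave.

Hank is a knave, so "Liam is a knight" must be false — and it is.
Liam is a knave, and the claim "Eli is a knight" is indeed false.
Yolanda (knave): "Yolanda and Eli are different types" — false. ✓
As a knight, Usha's statement "Hank is a knave, and also Eli is a knave" should be true; it is.
Eli is a knave, so "Yolanda and Liam are not the same type" must be false — and it is.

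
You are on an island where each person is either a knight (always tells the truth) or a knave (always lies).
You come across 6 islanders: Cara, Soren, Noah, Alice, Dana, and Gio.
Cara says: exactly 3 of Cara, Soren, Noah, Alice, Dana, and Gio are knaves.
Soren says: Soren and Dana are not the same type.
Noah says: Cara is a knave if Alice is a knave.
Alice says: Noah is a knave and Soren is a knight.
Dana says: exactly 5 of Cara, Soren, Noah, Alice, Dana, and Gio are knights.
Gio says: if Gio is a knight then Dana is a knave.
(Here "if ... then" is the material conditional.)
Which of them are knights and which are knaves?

Cara is a knave, Soren is a knave, Noah is a knight, Alice is a knave, Dana is a knave, and Gio is a knight.

Since Cara is a knave, "exactly 3 of Cara, Soren, Noah, Alice, Dana, and Gio are knaves" needs to be False, which holds.
Soren is a knave; "Soren and Dana are not the same type" is False, as required.
Noah is a knight, and the claim "Cara is a knave if Alice is a knave" is indeed True.
Since Alice is a knave, "Noah is a knave and Soren is a knight" needs to be False, which holds.
Dana is a knave; "exactly 5 of Cara, Soren, Noah, Alice, Dana, and Gio are knights" is False, as required.
Gio (knight): "if Gio is a knight then Dana is a knave" — True. ✓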